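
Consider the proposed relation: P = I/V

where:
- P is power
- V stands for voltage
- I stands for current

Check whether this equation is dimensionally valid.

No

P (power) has dimensions [L^2 M T^-3].
V (voltage) has dimensions [I^-1 L^2 M T^-3].
I (current) has dimensions [I].

Left side: [L^2 M T^-3]
Right side: [I^2 L^-2 M^-1 T^3]

The two sides have different dimensions, so the equation is NOT dimensionally consistent.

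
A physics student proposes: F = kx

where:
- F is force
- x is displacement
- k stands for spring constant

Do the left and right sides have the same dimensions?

Yes

F (force) has dimensions [L M T^-2].
x (displacement) has dimensions [L].
k (spring constant) has dimensions [M T^-2].

Left side: [L M T^-2]
Right side: [L M T^-2]

Both sides have the same dimensions, so the equation is dimensionally consistent.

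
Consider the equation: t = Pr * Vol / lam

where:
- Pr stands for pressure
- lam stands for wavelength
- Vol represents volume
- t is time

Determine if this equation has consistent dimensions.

No

Pr (pressure) has dimensions [L^-1 M T^-2].
lam (wavelength) has dimensions [L].
Vol (volume) has dimensions [L^3].
t (time) has dimensions [T].

Left side: [T]
Right side: [L M T^-2]

The two sides have different dimensions, so the equation is NOT dimensionally consistent.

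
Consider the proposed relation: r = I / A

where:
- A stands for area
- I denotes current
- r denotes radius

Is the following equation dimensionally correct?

No

A (area) has dimensions [L^2].
I (current) has dimensions [I].
r (radius) has dimensions [L].

Left side: [L]
Right side: [I L^-2]

The two sides have different dimensions, so the equation is NOT dimensionally consistent.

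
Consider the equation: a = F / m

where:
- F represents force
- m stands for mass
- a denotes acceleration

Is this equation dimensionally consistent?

Yes

F (force) has dimensions [L M T^-2].
m (mass) has dimensions [M].
a (acceleration) has dimensions [L T^-2].

Left side: [L T^-2]
Right side: [L T^-2]

Both sides have the same dimensions, so the equation is dimensionally consistent.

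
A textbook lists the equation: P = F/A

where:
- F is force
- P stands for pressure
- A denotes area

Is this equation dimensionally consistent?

Yes

F (force) has dimensions [L M T^-2].
P (pressure) has dimensions [L^-1 M T^-2].
A (area) has dimensions [L^2].

Left side: [L^-1 M T^-2]
Right side: [L^-1 M T^-2]

Both sides have the same dimensions, so the equation is dimensionally consistent.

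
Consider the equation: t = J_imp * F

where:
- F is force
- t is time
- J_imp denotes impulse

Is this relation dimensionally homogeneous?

No

F (force) has dimensions [L M T^-2].
t (time) has dimensions [T].
J_imp (impulse) has dimensions [L M T^-1].

Left side: [T]
Right side: [L^2 M^2 T^-3]

The two sides have different dimensions, so the equation is NOT dimensionally consistent.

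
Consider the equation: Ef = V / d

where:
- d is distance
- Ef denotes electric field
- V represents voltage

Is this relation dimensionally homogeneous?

Yes

d (distance) has dimensions [L].
Ef (electric field) has dimensions [I^-1 L M T^-3].
V (voltage) has dimensions [I^-1 L^2 M T^-3].

Left side: [I^-1 L M T^-3]
Right side: [I^-1 L M T^-3]

Both sides have the same dimensions, so the equation is dimensionally consistent.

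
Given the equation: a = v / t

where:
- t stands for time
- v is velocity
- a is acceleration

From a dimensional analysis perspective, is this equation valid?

Yes

t (time) has dimensions [T].
v (velocity) has dimensions [L T^-1].
a (acceleration) has dimensions [L T^-2].

Left side: [L T^-2]
Right side: [L T^-2]

Both sides have the same dimensions, so the equation is dimensionally consistent.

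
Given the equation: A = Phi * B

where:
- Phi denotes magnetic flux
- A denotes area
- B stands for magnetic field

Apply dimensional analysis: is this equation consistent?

No

Phi (magnetic flux) has dimensions [I^-1 L^2 M T^-2].
A (area) has dimensions [L^2].
B (magnetic field) has dimensions [I^-1 M T^-2].

Left side: [L^2]
Right side: [I^-2 L^2 M^2 T^-4]

The two sides have different dimensions, so the equation is NOT dimensionally consistent.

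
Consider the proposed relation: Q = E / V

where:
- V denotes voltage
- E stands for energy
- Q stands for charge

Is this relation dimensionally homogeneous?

Yes

V (voltage) has dimensions [I^-1 L^2 M T^-3].
E (energy) has dimensions [L^2 M T^-2].
Q (charge) has dimensions [I T].

Left side: [I T]
Right side: [I T]

Both sides have the same dimensions, so the equation is dimensionally consistent.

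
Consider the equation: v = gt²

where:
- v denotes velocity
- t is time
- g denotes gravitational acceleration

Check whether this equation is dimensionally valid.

No

v (velocity) has dimensions [L T^-1].
t (time) has dimensions [T].
g (gravitational acceleration) has dimensions [L T^-2].

Left side: [L T^-1]
Right side: [L]

The two sides have different dimensions, so the equation is NOT dimensionally consistent.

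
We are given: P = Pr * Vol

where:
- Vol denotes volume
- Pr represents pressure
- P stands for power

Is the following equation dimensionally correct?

No

Vol (volume) has dimensions [L^3].
Pr (pressure) has dimensions [L^-1 M T^-2].
P (power) has dimensions [L^2 M T^-3].

Left side: [L^2 M T^-3]
Right side: [L^2 M T^-2]

The two sides have different dimensions, so the equation is NOT dimensionally consistent.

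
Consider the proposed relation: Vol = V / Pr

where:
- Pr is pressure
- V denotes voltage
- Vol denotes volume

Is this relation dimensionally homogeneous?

No

Pr (pressure) has dimensions [L^-1 M T^-2].
V (voltage) has dimensions [I^-1 L^2 M T^-3].
Vol (volume) has dimensions [L^3].

Left side: [L^3]
Right side: [I^-1 L^3 T^-1]

The two sides have different dimensions, so the equation is NOT dimensionally consistent.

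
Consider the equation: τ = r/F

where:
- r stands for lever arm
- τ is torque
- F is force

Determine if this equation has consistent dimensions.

No

r (lever arm) has dimensions [L].
τ (torque) has dimensions [L^2 M T^-2].
F (force) has dimensions [L M T^-2].

Left side: [L^2 M T^-2]
Right side: [M^-1 T^2]

The two sides have different dimensions, so the equation is NOT dimensionally consistent.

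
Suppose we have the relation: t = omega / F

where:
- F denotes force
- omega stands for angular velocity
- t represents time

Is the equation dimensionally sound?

No

F (force) has dimensions [L M T^-2].
omega (angular velocity) has dimensions [T^-1].
t (time) has dimensions [T].

Left side: [T]
Right side: [L^-1 M^-1 T]

The two sides have different dimensions, so the equation is NOT dimensionally consistent.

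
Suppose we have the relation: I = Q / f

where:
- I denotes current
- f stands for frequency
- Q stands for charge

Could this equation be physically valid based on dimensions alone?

No

I (current) has dimensions [I].
f (frequency) has dimensions [T^-1].
Q (charge) has dimensions [I T].

Left side: [I]
Right side: [I T^2]

The two sides have different dimensions, so the equation is NOT dimensionally consistent.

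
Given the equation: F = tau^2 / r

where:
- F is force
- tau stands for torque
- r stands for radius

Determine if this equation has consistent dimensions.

No

F (force) has dimensions [L M T^-2].
tau (torque) has dimensions [L^2 M T^-2].
r (radius) has dimensions [L].

Left side: [L M T^-2]
Right side: [L^3 M^2 T^-4]

The two sides have different dimensions, so the equation is NOT dimensionally consistent.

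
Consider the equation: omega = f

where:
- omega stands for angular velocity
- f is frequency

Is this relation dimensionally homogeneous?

Yes

omega (angular velocity) has dimensions [T^-1].
f (frequency) has dimensions [T^-1].

Left side: [T^-1]
Right side: [T^-1]

Both sides have the same dimensions, so the equation is dimensionally consistent.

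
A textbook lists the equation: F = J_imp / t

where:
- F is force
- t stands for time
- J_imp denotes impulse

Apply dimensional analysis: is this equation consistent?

Yes

F (force) has dimensions [L M T^-2].
t (time) has dimensions [T].
J_imp (impulse) has dimensions [L M T^-1].

Left side: [L M T^-2]
Right side: [L M T^-2]

Both sides have the same dimensions, so the equation is dimensionally consistent.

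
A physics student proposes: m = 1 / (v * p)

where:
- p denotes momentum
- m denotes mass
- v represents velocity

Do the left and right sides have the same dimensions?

No

p (momentum) has dimensions [L M T^-1].
m (mass) has dimensions [M].
v (velocity) has dimensions [L T^-1].

Left side: [M]
Right side: [L^-2 M^-1 T^2]

The two sides have different dimensions, so the equation is NOT dimensionally consistent.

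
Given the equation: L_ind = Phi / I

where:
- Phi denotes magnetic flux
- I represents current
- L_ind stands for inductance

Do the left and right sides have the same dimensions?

Yes

Phi (magnetic flux) has dimensions [I^-1 L^2 M T^-2].
I (current) has dimensions [I].
L_ind (inductance) has dimensions [I^-2 L^2 M T^-2].

Left side: [I^-2 L^2 M T^-2]
Right side: [I^-2 L^2 M T^-2]

Both sides have the same dimensions, so the equation is dimensionally consistent.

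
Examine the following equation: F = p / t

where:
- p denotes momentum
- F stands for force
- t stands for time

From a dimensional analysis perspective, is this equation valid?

Yes

p (momentum) has dimensions [L M T^-1].
F (force) has dimensions [L M T^-2].
t (time) has dimensions [T].

Left side: [L M T^-2]
Right side: [L M T^-2]

Both sides have the same dimensions, so the equation is dimensionally consistent.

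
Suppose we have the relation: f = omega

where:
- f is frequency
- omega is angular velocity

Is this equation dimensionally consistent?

Yes

f (frequency) has dimensions [T^-1].
omega (angular velocity) has dimensions [T^-1].

Left side: [T^-1]
Right side: [T^-1]

Both sides have the same dimensions, so the equation is dimensionally consistent.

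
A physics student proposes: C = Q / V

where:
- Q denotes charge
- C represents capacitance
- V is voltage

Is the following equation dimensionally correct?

Yes

Q (charge) has dimensions [I T].
C (capacitance) has dimensions [I^2 L^-2 M^-1 T^4].
V (voltage) has dimensions [I^-1 L^2 M T^-3].

Left side: [I^2 L^-2 M^-1 T^4]
Right side: [I^2 L^-2 M^-1 T^4]

Both sides have the same dimensions, so the equation is dimensionally consistent.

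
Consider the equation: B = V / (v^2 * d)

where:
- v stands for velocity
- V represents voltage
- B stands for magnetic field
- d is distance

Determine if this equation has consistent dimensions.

No

v (velocity) has dimensions [L T^-1].
V (voltage) has dimensions [I^-1 L^2 M T^-3].
B (magnetic field) has dimensions [I^-1 M T^-2].
d (distance) has dimensions [L].

Left side: [I^-1 M T^-2]
Right side: [I^-1 L^-1 M T^-1]

The two sides have different dimensions, so the equation is NOT dimensionally consistent.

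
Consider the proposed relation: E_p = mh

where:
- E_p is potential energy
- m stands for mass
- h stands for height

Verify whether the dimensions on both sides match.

No

E_p (potential energy) has dimensions [L^2 M T^-2].
m (mass) has dimensions [M].
h (height) has dimensions [L].

Left side: [L^2 M T^-2]
Right side: [L M]

The two sides have different dimensions, so the equation is NOT dimensionally consistent.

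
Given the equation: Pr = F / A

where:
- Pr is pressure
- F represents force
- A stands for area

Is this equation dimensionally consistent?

Yes

Pr (pressure) has dimensions [L^-1 M T^-2].
F (force) has dimensions [L M T^-2].
A (area) has dimensions [L^2].

Left side: [L^-1 M T^-2]
Right side: [L^-1 M T^-2]

Both sides have the same dimensions, so the equation is dimensionally consistent.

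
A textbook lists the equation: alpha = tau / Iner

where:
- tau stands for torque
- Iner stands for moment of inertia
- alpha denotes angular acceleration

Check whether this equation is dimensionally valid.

Yes

tau (torque) has dimensions [L^2 M T^-2].
Iner (moment of inertia) has dimensions [L^2 M].
alpha (angular acceleration) has dimensions [T^-2].

Left side: [T^-2]
Right side: [T^-2]

Both sides have the same dimensions, so the equation is dimensionally consistent.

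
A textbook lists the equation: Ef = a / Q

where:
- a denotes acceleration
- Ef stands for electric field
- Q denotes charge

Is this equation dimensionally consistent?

No

a (acceleration) has dimensions [L T^-2].
Ef (electric field) has dimensions [I^-1 L M T^-3].
Q (charge) has dimensions [I T].

Left side: [I^-1 L M T^-3]
Right side: [I^-1 L T^-3]

The two sides have different dimensions, so the equation is NOT dimensionally consistent.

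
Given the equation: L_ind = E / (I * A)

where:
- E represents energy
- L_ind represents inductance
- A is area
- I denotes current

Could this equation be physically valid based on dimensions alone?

No

E (energy) has dimensions [L^2 M T^-2].
L_ind (inductance) has dimensions [I^-2 L^2 M T^-2].
A (area) has dimensions [L^2].
I (current) has dimensions [I].

Left side: [I^-2 L^2 M T^-2]
Right side: [I^-1 M T^-2]

The two sides have different dimensions, so the equation is NOT dimensionally consistent.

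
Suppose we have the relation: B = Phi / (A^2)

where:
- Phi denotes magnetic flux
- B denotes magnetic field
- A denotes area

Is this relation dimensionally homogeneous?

No

Phi (magnetic flux) has dimensions [I^-1 L^2 M T^-2].
B (magnetic field) has dimensions [I^-1 M T^-2].
A (area) has dimensions [L^2].

Left side: [I^-1 M T^-2]
Right side: [I^-1 L^-2 M T^-2]

The two sides have different dimensions, so the equation is NOT dimensionally consistent.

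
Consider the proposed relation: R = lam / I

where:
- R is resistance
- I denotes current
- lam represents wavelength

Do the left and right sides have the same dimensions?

No

R (resistance) has dimensions [I^-2 L^2 M T^-3].
I (current) has dimensions [I].
lam (wavelength) has dimensions [L].

Left side: [I^-2 L^2 M T^-3]
Right side: [I^-1 L]

The two sides have different dimensions, so the equation is NOT dimensionally consistent.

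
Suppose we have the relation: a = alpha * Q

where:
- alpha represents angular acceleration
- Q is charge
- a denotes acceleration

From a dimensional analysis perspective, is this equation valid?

No

alpha (angular acceleration) has dimensions [T^-2].
Q (charge) has dimensions [I T].
a (acceleration) has dimensions [L T^-2].

Left side: [L T^-2]
Right side: [I T^-1]

The two sides have different dimensions, so the equation is NOT dimensionally consistent.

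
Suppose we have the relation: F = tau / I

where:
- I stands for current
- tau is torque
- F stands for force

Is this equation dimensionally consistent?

No

I (current) has dimensions [I].
tau (torque) has dimensions [L^2 M T^-2].
F (force) has dimensions [L M T^-2].

Left side: [L M T^-2]
Right side: [I^-1 L^2 M T^-2]

The two sides have different dimensions, so the equation is NOT dimensionally consistent.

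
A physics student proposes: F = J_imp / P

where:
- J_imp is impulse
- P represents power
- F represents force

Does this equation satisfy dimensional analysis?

No

J_imp (impulse) has dimensions [L M T^-1].
P (power) has dimensions [L^2 M T^-3].
F (force) has dimensions [L M T^-2].

Left side: [L M T^-2]
Right side: [L^-1 T^2]

The two sides have different dimensions, so the equation is NOT dimensionally consistent.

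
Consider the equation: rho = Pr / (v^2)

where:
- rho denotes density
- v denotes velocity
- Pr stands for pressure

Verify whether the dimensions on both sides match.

Yes

rho (density) has dimensions [L^-3 M].
v (velocity) has dimensions [L T^-1].
Pr (pressure) has dimensions [L^-1 M T^-2].

Left side: [L^-3 M]
Right side: [L^-3 M]

Both sides have the same dimensions, so the equation is dimensionally consistent.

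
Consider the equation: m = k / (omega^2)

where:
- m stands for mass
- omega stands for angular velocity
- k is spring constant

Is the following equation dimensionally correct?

Yes

m (mass) has dimensions [M].
omega (angular velocity) has dimensions [T^-1].
k (spring constant) has dimensions [M T^-2].

Left side: [M]
Right side: [M]

Both sides have the same dimensions, so the equation is dimensionally consistent.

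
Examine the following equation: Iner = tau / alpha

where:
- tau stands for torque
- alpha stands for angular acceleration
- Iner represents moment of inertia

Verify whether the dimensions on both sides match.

Yes

tau (torque) has dimensions [L^2 M T^-2].
alpha (angular acceleration) has dimensions [T^-2].
Iner (moment of inertia) has dimensions [L^2 M].

Left side: [L^2 M]
Right side: [L^2 M]

Both sides have the same dimensions, so the equation is dimensionally consistent.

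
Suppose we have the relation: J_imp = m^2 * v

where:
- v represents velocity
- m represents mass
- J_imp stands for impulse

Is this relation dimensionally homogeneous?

No

v (velocity) has dimensions [L T^-1].
m (mass) has dimensions [M].
J_imp (impulse) has dimensions [L M T^-1].

Left side: [L M T^-1]
Right side: [L M^2 T^-1]

The two sides have different dimensions, so the equation is NOT dimensionally consistent.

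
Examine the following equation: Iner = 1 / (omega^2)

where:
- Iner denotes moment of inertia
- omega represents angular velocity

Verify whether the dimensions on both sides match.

No

Iner (moment of inertia) has dimensions [L^2 M].
omega (angular velocity) has dimensions [T^-1].

Left side: [L^2 M]
Right side: [T^2]

The two sides have different dimensions, so the equation is NOT dimensionally consistent.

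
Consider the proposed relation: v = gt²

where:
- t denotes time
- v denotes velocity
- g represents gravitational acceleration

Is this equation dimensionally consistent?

No

t (time) has dimensions [T].
v (velocity) has dimensions [L T^-1].
g (gravitational acceleration) has dimensions [L T^-2].

Left side: [L T^-1]
Right side: [L]

The two sides have different dimensions, so the equation is NOT dimensionally consistent.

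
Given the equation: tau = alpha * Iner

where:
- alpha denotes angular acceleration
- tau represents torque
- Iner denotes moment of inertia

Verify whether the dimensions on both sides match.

Yes

alpha (angular acceleration) has dimensions [T^-2].
tau (torque) has dimensions [L^2 M T^-2].
Iner (moment of inertia) has dimensions [L^2 M].

Left side: [L^2 M T^-2]
Right side: [L^2 M T^-2]

Both sides have the same dimensions, so the equation is dimensionally consistent.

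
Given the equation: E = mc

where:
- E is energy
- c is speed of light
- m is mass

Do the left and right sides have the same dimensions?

No

E (energy) has dimensions [L^2 M T^-2].
c (speed of light) has dimensions [L T^-1].
m (mass) has dimensions [M].

Left side: [L^2 M T^-2]
Right side: [L M T^-1]

The two sides have different dimensions, so the equation is NOT dimensionally consistent.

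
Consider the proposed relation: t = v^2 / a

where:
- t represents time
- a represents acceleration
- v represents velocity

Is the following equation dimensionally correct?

No

t (time) has dimensions [T].
a (acceleration) has dimensions [L T^-2].
v (velocity) has dimensions [L T^-1].

Left side: [T]
Right side: [L]

The two sides have different dimensions, so the equation is NOT dimensionally consistent.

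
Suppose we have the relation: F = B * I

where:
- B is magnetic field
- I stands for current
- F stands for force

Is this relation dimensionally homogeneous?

No

B (magnetic field) has dimensions [I^-1 M T^-2].
I (current) has dimensions [I].
F (force) has dimensions [L M T^-2].

Left side: [L M T^-2]
Right side: [M T^-2]

The two sides have different dimensions, so the equation is NOT dimensionally consistent.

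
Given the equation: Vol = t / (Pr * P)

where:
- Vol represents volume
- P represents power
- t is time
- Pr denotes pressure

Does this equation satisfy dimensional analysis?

No

Vol (volume) has dimensions [L^3].
P (power) has dimensions [L^2 M T^-3].
t (time) has dimensions [T].
Pr (pressure) has dimensions [L^-1 M T^-2].

Left side: [L^3]
Right side: [L^-1 M^-2 T^6]

The two sides have different dimensions, so the equation is NOT dimensionally consistent.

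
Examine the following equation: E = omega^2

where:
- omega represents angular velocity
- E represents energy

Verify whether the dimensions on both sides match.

No

omega (angular velocity) has dimensions [T^-1].
E (energy) has dimensions [L^2 M T^-2].

Left side: [L^2 M T^-2]
Right side: [T^-2]

The two sides have different dimensions, so the equation is NOT dimensionally consistent.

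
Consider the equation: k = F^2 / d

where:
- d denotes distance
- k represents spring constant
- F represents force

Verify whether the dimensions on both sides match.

No

d (distance) has dimensions [L].
k (spring constant) has dimensions [M T^-2].
F (force) has dimensions [L M T^-2].

Left side: [M T^-2]
Right side: [L M^2 T^-4]

The two sides have different dimensions, so the equation is NOT dimensionally consistent.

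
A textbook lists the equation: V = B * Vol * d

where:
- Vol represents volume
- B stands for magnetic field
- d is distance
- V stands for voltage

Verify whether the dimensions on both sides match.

No

Vol (volume) has dimensions [L^3].
B (magnetic field) has dimensions [I^-1 M T^-2].
d (distance) has dimensions [L].
V (voltage) has dimensions [I^-1 L^2 M T^-3].

Left side: [I^-1 L^2 M T^-3]
Right side: [I^-1 L^4 M T^-2]

The two sides have different dimensions, so the equation is NOT dimensionally consistent.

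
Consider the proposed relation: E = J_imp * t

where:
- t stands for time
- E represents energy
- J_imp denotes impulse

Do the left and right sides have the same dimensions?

No

t (time) has dimensions [T].
E (energy) has dimensions [L^2 M T^-2].
J_imp (impulse) has dimensions [L M T^-1].

Left side: [L^2 M T^-2]
Right side: [L M]

The two sides have different dimensions, so the equation is NOT dimensionally consistent.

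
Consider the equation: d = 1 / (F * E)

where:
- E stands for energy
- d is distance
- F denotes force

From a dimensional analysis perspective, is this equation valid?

No

E (energy) has dimensions [L^2 M T^-2].
d (distance) has dimensions [L].
F (force) has dimensions [L M T^-2].

Left side: [L]
Right side: [L^-3 M^-2 T^4]

The two sides have different dimensions, so the equation is NOT dimensionally consistent.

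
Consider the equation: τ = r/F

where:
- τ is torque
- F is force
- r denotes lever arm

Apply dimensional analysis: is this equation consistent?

No

τ (torque) has dimensions [L^2 M T^-2].
F (force) has dimensions [L M T^-2].
r (lever arm) has dimensions [L].

Left side: [L^2 M T^-2]
Right side: [M^-1 T^2]

The two sides have different dimensions, so the equation is NOT dimensionally consistent.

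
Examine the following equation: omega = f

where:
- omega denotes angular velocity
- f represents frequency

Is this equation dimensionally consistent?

Yes

omega (angular velocity) has dimensions [T^-1].
f (frequency) has dimensions [T^-1].

Left side: [T^-1]
Right side: [T^-1]

Both sides have the same dimensions, so the equation is dimensionally consistent.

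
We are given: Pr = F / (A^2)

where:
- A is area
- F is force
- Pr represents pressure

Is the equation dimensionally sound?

No

A (area) has dimensions [L^2].
F (force) has dimensions [L M T^-2].
Pr (pressure) has dimensions [L^-1 M T^-2].

Left side: [L^-1 M T^-2]
Right side: [L^-3 M T^-2]

The two sides have different dimensions, so the equation is NOT dimensionally consistent.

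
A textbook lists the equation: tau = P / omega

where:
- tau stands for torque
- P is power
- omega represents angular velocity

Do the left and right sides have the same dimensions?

Yes

tau (torque) has dimensions [L^2 M T^-2].
P (power) has dimensions [L^2 M T^-3].
omega (angular velocity) has dimensions [T^-1].

Left side: [L^2 M T^-2]
Right side: [L^2 M T^-2]

Both sides have the same dimensions, so the equation is dimensionally consistent.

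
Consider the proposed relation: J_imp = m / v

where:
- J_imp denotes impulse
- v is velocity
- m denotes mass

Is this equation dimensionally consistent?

No

J_imp (impulse) has dimensions [L M T^-1].
v (velocity) has dimensions [L T^-1].
m (mass) has dimensions [M].

Left side: [L M T^-1]
Right side: [L^-1 M T]

The two sides have different dimensions, so the equation is NOT dimensionally consistent.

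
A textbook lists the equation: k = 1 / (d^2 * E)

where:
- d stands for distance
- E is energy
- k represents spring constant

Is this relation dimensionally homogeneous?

No

d (distance) has dimensions [L].
E (energy) has dimensions [L^2 M T^-2].
k (spring constant) has dimensions [M T^-2].

Left side: [M T^-2]
Right side: [L^-4 M^-1 T^2]

The two sides have different dimensions, so the equation is NOT dimensionally consistent.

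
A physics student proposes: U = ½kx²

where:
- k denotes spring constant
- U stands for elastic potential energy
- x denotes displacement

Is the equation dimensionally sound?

Yes

k (spring constant) has dimensions [M T^-2].
U (elastic potential energy) has dimensions [L^2 M T^-2].
x (displacement) has dimensions [L].

Left side: [L^2 M T^-2]
Right side: [L^2 M T^-2]

Both sides have the same dimensions, so the equation is dimensionally consistent.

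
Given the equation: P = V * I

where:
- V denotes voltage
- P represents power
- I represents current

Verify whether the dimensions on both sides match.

Yes

V (voltage) has dimensions [I^-1 L^2 M T^-3].
P (power) has dimensions [L^2 M T^-3].
I (current) has dimensions [I].

Left side: [L^2 M T^-3]
Right side: [L^2 M T^-3]

Both sides have the same dimensions, so the equation is dimensionally consistent.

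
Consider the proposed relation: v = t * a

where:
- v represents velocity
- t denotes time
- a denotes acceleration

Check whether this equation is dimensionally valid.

Yes

v (velocity) has dimensions [L T^-1].
t (time) has dimensions [T].
a (acceleration) has dimensions [L T^-2].

Left side: [L T^-1]
Right side: [L T^-1]

Both sides have the same dimensions, so the equation is dimensionally consistent.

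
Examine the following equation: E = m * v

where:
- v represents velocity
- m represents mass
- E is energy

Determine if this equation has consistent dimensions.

No

v (velocity) has dimensions [L T^-1].
m (mass) has dimensions [M].
E (energy) has dimensions [L^2 M T^-2].

Left side: [L^2 M T^-2]
Right side: [L M T^-1]

The two sides have different dimensions, so the equation is NOT dimensionally consistent.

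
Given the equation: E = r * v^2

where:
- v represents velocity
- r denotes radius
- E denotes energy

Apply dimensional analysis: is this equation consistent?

No

v (velocity) has dimensions [L T^-1].
r (radius) has dimensions [L].
E (energy) has dimensions [L^2 M T^-2].

Left side: [L^2 M T^-2]
Right side: [L^3 T^-2]

The two sides have different dimensions, so the equation is NOT dimensionally consistent.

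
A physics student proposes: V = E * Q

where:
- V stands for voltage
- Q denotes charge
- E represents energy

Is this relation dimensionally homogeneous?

No

V (voltage) has dimensions [I^-1 L^2 M T^-3].
Q (charge) has dimensions [I T].
E (energy) has dimensions [L^2 M T^-2].

Left side: [I^-1 L^2 M T^-3]
Right side: [I L^2 M T^-1]

The two sides have different dimensions, so the equation is NOT dimensionally consistent.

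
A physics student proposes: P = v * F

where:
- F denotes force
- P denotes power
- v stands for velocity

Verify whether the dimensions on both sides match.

Yes

F (force) has dimensions [L M T^-2].
P (power) has dimensions [L^2 M T^-3].
v (velocity) has dimensions [L T^-1].

Left side: [L^2 M T^-3]
Right side: [L^2 M T^-3]

Both sides have the same dimensions, so the equation is dimensionally consistent.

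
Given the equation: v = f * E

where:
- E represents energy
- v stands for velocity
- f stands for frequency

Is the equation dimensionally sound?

No

E (energy) has dimensions [L^2 M T^-2].
v (velocity) has dimensions [L T^-1].
f (frequency) has dimensions [T^-1].

Left side: [L T^-1]
Right side: [L^2 M T^-3]

The two sides have different dimensions, so the equation is NOT dimensionally consistent.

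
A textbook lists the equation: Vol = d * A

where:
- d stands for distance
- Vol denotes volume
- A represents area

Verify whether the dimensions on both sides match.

Yes

d (distance) has dimensions [L].
Vol (volume) has dimensions [L^3].
A (area) has dimensions [L^2].

Left side: [L^3]
Right side: [L^3]

Both sides have the same dimensions, so the equation is dimensionally consistent.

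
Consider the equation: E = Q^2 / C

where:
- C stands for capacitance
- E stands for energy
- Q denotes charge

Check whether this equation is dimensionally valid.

Yes

C (capacitance) has dimensions [I^2 L^-2 M^-1 T^4].
E (energy) has dimensions [L^2 M T^-2].
Q (charge) has dimensions [I T].

Left side: [L^2 M T^-2]
Right side: [L^2 M T^-2]

Both sides have the same dimensions, so the equation is dimensionally consistent.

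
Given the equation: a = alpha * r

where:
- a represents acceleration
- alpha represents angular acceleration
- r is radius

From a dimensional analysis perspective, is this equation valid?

Yes

a (acceleration) has dimensions [L T^-2].
alpha (angular acceleration) has dimensions [T^-2].
r (radius) has dimensions [L].

Left side: [L T^-2]
Right side: [L T^-2]

Both sides have the same dimensions, so the equation is dimensionally consistent.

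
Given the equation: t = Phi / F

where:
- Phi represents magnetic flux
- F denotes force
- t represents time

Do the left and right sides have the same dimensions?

No

Phi (magnetic flux) has dimensions [I^-1 L^2 M T^-2].
F (force) has dimensions [L M T^-2].
t (time) has dimensions [T].

Left side: [T]
Right side: [I^-1 L]

The two sides have different dimensions, so the equation is NOT dimensionally consistent.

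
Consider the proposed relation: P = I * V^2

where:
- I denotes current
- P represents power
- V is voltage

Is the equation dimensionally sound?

No

I (current) has dimensions [I].
P (power) has dimensions [L^2 M T^-3].
V (voltage) has dimensions [I^-1 L^2 M T^-3].

Left side: [L^2 M T^-3]
Right side: [I^-1 L^4 M^2 T^-6]

The two sides have different dimensions, so the equation is NOT dimensionally consistent.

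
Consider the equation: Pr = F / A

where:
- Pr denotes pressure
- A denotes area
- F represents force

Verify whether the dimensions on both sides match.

Yes

Pr (pressure) has dimensions [L^-1 M T^-2].
A (area) has dimensions [L^2].
F (force) has dimensions [L M T^-2].

Left side: [L^-1 M T^-2]
Right side: [L^-1 M T^-2]

Both sides have the same dimensions, so the equation is dimensionally consistent.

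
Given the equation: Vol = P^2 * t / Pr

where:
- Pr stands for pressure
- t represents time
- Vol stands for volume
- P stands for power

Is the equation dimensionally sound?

No

Pr (pressure) has dimensions [L^-1 M T^-2].
t (time) has dimensions [T].
Vol (volume) has dimensions [L^3].
P (power) has dimensions [L^2 M T^-3].

Left side: [L^3]
Right side: [L^5 M T^-3]

The two sides have different dimensions, so the equation is NOT dimensionally consistent.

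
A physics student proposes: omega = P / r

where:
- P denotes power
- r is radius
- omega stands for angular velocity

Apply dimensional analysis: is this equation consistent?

No

P (power) has dimensions [L^2 M T^-3].
r (radius) has dimensions [L].
omega (angular velocity) has dimensions [T^-1].

Left side: [T^-1]
Right side: [L M T^-3]

The two sides have different dimensions, so the equation is NOT dimensionally consistent.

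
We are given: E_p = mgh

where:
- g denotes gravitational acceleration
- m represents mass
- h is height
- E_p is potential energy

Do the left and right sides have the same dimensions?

Yes

g (gravitational acceleration) has dimensions [L T^-2].
m (mass) has dimensions [M].
h (height) has dimensions [L].
E_p (potential energy) has dimensions [L^2 M T^-2].

Left side: [L^2 M T^-2]
Right side: [L^2 M T^-2]

Both sides have the same dimensions, so the equation is dimensionally consistent.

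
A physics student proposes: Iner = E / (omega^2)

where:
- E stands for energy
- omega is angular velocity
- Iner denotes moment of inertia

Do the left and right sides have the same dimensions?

Yes

E (energy) has dimensions [L^2 M T^-2].
omega (angular velocity) has dimensions [T^-1].
Iner (moment of inertia) has dimensions [L^2 M].

Left side: [L^2 M]
Right side: [L^2 M]

Both sides have the same dimensions, so the equation is dimensionally consistent.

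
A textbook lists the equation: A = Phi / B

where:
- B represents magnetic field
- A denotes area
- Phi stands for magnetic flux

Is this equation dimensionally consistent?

Yes

B (magnetic field) has dimensions [I^-1 M T^-2].
A (area) has dimensions [L^2].
Phi (magnetic flux) has dimensions [I^-1 L^2 M T^-2].

Left side: [L^2]
Right side: [L^2]

Both sides have the same dimensions, so the equation is dimensionally consistent.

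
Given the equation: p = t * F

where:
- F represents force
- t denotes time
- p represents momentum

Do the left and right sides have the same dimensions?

Yes

F (force) has dimensions [L M T^-2].
t (time) has dimensions [T].
p (momentum) has dimensions [L M T^-1].

Left side: [L M T^-1]
Right side: [L M T^-1]

Both sides have the same dimensions, so the equation is dimensionally consistent.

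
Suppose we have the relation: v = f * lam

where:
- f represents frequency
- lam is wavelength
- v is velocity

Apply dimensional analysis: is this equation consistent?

Yes

f (frequency) has dimensions [T^-1].
lam (wavelength) has dimensions [L].
v (velocity) has dimensions [L T^-1].

Left side: [L T^-1]
Right side: [L T^-1]

Both sides have the same dimensions, so the equation is dimensionally consistent.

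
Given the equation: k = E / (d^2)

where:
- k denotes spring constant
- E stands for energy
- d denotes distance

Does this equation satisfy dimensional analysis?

Yes

k (spring constant) has dimensions [M T^-2].
E (energy) has dimensions [L^2 M T^-2].
d (distance) has dimensions [L].

Left side: [M T^-2]
Right side: [M T^-2]

Both sides have the same dimensions, so the equation is dimensionally consistent.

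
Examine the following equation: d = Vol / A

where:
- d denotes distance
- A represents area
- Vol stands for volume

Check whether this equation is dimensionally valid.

Yes

d (distance) has dimensions [L].
A (area) has dimensions [L^2].
Vol (volume) has dimensions [L^3].

Left side: [L]
Right side: [L]

Both sides have the same dimensions, so the equation is dimensionally consistent.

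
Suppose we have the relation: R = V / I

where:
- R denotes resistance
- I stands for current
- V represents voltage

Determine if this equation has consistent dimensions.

Yes

R (resistance) has dimensions [I^-2 L^2 M T^-3].
I (current) has dimensions [I].
V (voltage) has dimensions [I^-1 L^2 M T^-3].

Left side: [I^-2 L^2 M T^-3]
Right side: [I^-2 L^2 M T^-3]

Both sides have the same dimensions, so the equation is dimensionally consistent.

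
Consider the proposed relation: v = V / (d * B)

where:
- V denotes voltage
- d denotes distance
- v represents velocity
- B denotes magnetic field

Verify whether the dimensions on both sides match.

Yes

V (voltage) has dimensions [I^-1 L^2 M T^-3].
d (distance) has dimensions [L].
v (velocity) has dimensions [L T^-1].
B (magnetic field) has dimensions [I^-1 M T^-2].

Left side: [L T^-1]
Right side: [L T^-1]

Both sides have the same dimensions, so the equation is dimensionally consistent.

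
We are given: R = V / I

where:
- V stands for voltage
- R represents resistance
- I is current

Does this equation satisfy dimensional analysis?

Yes

V (voltage) has dimensions [I^-1 L^2 M T^-3].
R (resistance) has dimensions [I^-2 L^2 M T^-3].
I (current) has dimensions [I].

Left side: [I^-2 L^2 M T^-3]
Right side: [I^-2 L^2 M T^-3]

Both sides have the same dimensions, so the equation is dimensionally consistent.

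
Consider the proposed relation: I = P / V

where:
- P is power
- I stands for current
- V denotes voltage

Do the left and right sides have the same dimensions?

Yes

P (power) has dimensions [L^2 M T^-3].
I (current) has dimensions [I].
V (voltage) has dimensions [I^-1 L^2 M T^-3].

Left side: [I]
Right side: [I]

Both sides have the same dimensions, so the equation is dimensionally consistent.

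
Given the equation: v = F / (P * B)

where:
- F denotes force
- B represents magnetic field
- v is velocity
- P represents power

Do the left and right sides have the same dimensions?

No

F (force) has dimensions [L M T^-2].
B (magnetic field) has dimensions [I^-1 M T^-2].
v (velocity) has dimensions [L T^-1].
P (power) has dimensions [L^2 M T^-3].

Left side: [L T^-1]
Right side: [I L^-1 M^-1 T^3]

The two sides have different dimensions, so the equation is NOT dimensionally consistent.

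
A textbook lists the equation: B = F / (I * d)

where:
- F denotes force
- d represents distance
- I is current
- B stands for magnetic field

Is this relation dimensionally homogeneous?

Yes

F (force) has dimensions [L M T^-2].
d (distance) has dimensions [L].
I (current) has dimensions [I].
B (magnetic field) has dimensions [I^-1 M T^-2].

Left side: [I^-1 M T^-2]
Right side: [I^-1 M T^-2]

Both sides have the same dimensions, so the equation is dimensionally consistent.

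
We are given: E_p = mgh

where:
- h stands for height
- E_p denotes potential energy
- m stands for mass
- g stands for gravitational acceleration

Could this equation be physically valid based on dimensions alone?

Yes

h (height) has dimensions [L].
E_p (potential energy) has dimensions [L^2 M T^-2].
m (mass) has dimensions [M].
g (gravitational acceleration) has dimensions [L T^-2].

Left side: [L^2 M T^-2]
Right side: [L^2 M T^-2]

Both sides have the same dimensions, so the equation is dimensionally consistent.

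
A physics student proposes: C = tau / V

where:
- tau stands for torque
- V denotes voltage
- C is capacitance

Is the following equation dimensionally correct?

No

tau (torque) has dimensions [L^2 M T^-2].
V (voltage) has dimensions [I^-1 L^2 M T^-3].
C (capacitance) has dimensions [I^2 L^-2 M^-1 T^4].

Left side: [I^2 L^-2 M^-1 T^4]
Right side: [I T]

The two sides have different dimensions, so the equation is NOT dimensionally consistent.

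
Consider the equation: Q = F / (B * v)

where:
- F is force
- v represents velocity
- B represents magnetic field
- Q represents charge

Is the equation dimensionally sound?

Yes

F (force) has dimensions [L M T^-2].
v (velocity) has dimensions [L T^-1].
B (magnetic field) has dimensions [I^-1 M T^-2].
Q (charge) has dimensions [I T].

Left side: [I T]
Right side: [I T]

Both sides have the same dimensions, so the equation is dimensionally consistent.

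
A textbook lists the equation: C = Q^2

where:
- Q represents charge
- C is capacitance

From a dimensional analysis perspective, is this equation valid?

No

Q (charge) has dimensions [I T].
C (capacitance) has dimensions [I^2 L^-2 M^-1 T^4].

Left side: [I^2 L^-2 M^-1 T^4]
Right side: [I^2 T^2]

The two sides have different dimensions, so the equation is NOT dimensionally consistent.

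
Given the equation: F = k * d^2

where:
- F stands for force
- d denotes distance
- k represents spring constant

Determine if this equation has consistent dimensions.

No

F (force) has dimensions [L M T^-2].
d (distance) has dimensions [L].
k (spring constant) has dimensions [M T^-2].

Left side: [L M T^-2]
Right side: [L^2 M T^-2]

The two sides have different dimensions, so the equation is NOT dimensionally consistent.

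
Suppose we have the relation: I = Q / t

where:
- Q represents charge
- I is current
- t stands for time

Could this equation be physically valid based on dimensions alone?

Yes

Q (charge) has dimensions [I T].
I (current) has dimensions [I].
t (time) has dimensions [T].

Left side: [I]
Right side: [I]

Both sides have the same dimensions, so the equation is dimensionally consistent.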